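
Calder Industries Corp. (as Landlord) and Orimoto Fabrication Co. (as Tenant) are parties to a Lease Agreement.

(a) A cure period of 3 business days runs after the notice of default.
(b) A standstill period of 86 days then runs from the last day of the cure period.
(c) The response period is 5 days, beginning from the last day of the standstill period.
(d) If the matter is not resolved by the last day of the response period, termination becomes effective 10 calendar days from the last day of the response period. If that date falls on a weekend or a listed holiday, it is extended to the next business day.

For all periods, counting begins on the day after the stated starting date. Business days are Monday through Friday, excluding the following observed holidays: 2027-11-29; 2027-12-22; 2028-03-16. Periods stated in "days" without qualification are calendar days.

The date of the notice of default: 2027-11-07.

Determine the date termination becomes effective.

The last day of the cure period: counting 3 business days from Sunday, 2027-11-07 (Nov 8, Nov 9, Nov 10, skipping weekends) reaches Wednesday, 2027-11-10.
The last day of the standstill period: 2027-11-10 + 86 days = 2028-02-04.
The last day of the response period: 5 calendar days after 2028-02-04 is 2028-02-09.
The date termination becomes effective: 10 calendar days after 2028-02-09 is 2028-02-19. That falls on a Saturday, so it rolls to the next business day, Monday, 2028-02-21.

2028-02-21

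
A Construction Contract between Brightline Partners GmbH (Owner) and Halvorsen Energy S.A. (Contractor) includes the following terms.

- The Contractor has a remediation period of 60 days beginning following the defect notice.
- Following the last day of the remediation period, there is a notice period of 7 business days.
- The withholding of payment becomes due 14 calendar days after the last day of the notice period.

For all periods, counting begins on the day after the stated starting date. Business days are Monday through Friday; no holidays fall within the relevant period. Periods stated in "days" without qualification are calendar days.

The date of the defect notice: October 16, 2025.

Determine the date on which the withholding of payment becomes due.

January 7, 2026

The last day of the remediation period: October 16, 2025 + 60 days = December 15, 2025.
The last day of the notice period: 7 business days after Monday, December 15, 2025, skipping weekends — Dec 16, Dec 17, Dec 18, Dec 19, Dec 22, Dec 23, Dec 24 — lands on Wednesday, December 24, 2025.
The date on which the withholding of payment becomes due: 14 calendar days after December 24, 2025 is January 7, 2026.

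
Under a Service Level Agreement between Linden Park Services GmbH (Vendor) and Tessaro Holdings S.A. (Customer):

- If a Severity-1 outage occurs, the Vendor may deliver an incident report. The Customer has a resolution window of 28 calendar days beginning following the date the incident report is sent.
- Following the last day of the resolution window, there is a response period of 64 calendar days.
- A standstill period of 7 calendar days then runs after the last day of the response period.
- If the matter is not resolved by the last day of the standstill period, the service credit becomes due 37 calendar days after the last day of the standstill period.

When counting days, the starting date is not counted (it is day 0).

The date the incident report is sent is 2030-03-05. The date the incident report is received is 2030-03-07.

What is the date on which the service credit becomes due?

The last day of the resolution window: 28 calendar days after 2030-03-05 is 2030-04-02.
The last day of the response period: 64 calendar days after 2030-04-02 is 2030-06-05.
The last day of the standstill period: 7 calendar days after 2030-06-05 is 2030-06-12.
The date on which the service credit becomes due: 2030-06-12 + 37 days = 2030-07-19.

2030-07-19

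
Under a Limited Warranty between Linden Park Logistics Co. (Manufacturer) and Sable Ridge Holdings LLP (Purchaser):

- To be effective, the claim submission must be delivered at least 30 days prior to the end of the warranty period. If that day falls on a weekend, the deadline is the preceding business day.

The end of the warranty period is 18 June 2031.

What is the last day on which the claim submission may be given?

Counting back 30 calendar days from 18 June 2031 gives 19 May 2031. That is a Monday, so no adjustment is needed.

19 May 2031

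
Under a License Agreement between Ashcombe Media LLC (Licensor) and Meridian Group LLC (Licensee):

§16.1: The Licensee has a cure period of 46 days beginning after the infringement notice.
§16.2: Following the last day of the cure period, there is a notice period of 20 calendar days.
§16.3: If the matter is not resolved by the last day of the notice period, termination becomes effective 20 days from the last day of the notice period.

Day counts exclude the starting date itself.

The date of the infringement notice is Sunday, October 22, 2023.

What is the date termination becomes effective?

The last day of the cure period: October 22, 2023 + 46 days = December 7, 2023.
The last day of the notice period: 20 calendar days after December 7, 2023 is December 27, 2023.
The date termination becomes effective: December 27, 2023 + 20 days = January 16, 2024.

January 16, 2024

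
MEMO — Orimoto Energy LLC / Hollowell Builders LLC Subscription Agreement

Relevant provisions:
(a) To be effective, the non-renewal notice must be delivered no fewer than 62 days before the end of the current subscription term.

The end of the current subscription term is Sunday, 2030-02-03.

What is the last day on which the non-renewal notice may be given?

2029-12-03

2030-02-03 minus 62 days is 2029-12-03.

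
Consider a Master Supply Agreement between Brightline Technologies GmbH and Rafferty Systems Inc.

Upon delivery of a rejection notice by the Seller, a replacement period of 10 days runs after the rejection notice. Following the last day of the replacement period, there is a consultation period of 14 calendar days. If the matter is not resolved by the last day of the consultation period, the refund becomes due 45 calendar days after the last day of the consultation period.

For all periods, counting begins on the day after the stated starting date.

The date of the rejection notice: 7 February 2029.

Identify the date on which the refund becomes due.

Adding 10 calendar days to 7 February 2029 gives 17 February 2029, which is the last day of the replacement period.
Adding 14 calendar days to 17 February 2029 gives 3 March 2029, which is the last day of the consultation period.
Adding 45 calendar days to 3 March 2029 gives 17 April 2029, which is the date on which the refund becomes due.

17 April 2029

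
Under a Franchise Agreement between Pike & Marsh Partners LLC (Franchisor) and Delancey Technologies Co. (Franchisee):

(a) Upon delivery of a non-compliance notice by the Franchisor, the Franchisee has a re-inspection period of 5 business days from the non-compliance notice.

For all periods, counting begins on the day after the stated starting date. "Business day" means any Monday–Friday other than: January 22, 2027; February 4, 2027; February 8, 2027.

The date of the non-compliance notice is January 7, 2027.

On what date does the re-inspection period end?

January 14, 2027

The last day of the re-inspection period: 5 business days after Thursday, January 7, 2027, skipping weekends — Jan 8, Jan 11, Jan 12, Jan 13, Jan 14 — lands on Thursday, January 14, 2027.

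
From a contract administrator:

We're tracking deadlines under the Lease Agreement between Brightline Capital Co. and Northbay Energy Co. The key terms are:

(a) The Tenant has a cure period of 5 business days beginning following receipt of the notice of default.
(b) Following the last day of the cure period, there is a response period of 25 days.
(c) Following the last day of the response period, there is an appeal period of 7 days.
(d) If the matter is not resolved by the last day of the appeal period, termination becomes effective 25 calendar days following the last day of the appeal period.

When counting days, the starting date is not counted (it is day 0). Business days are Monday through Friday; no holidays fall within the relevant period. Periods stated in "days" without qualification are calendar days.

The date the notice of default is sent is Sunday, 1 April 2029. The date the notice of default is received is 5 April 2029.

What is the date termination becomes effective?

From Thursday, 5 April 2029, 5 business days (Apr 6, Apr 9, Apr 10, Apr 11, Apr 12, skipping weekends) brings us to Thursday, 12 April 2029, which is the last day of the cure period.
The last day of the response period: 12 April 2029 + 25 days = 7 May 2029.
The last day of the appeal period: 7 calendar days after 7 May 2029 is 14 May 2029.
The date termination becomes effective: 14 May 2029 + 25 days = 8 June 2029.

8 June 2029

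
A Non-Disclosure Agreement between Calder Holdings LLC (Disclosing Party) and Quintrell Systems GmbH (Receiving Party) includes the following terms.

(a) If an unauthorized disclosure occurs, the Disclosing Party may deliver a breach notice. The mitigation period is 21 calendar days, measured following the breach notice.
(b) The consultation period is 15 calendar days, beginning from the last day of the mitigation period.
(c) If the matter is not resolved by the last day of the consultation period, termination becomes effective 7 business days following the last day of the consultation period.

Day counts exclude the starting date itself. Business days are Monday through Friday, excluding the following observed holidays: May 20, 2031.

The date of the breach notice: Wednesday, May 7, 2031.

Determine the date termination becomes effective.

The last day of the mitigation period: May 7, 2031 + 21 days = May 28, 2031.
Adding 15 calendar days to May 28, 2031 gives Jun 12, 2031, which is the last day of the consultation period.
The date termination becomes effective: 7 business days after Thursday, Jun 12, 2031, skipping weekends — Jun 13, Jun 16, Jun 17, Jun 18, Jun 19, Jun 20, Jun 23 — lands on Monday, Jun 23, 2031.

Jun 23, 2031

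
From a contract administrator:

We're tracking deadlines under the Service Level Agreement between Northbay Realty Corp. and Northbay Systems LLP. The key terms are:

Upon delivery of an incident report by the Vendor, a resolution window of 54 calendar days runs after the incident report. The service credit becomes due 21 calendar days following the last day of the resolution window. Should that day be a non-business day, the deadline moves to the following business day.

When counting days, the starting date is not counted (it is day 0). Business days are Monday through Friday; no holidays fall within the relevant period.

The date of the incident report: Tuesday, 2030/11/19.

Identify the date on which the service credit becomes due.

2031/02/03

Adding 54 calendar days to 2030/11/19 gives 2031/01/12, which is the last day of the resolution window.
The date on which the service credit becomes due: 2031/01/12 + 21 days = 2031/02/02. That falls on a Sunday, so it rolls to the next business day, Monday, 2031/02/03.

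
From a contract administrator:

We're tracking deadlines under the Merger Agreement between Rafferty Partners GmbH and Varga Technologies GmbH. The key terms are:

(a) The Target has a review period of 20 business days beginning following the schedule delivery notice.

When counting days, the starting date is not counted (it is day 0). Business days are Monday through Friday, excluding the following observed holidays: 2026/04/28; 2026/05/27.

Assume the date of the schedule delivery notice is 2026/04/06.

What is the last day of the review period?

From Monday, 2026/04/06, 20 business days (Apr 7, Apr 8, Apr 9, Apr 10, …, May 1, May 4, May 5, skipping weekends and the listed holiday on Apr 28) brings us to Tuesday, 2026/05/05, which is the last day of the review period.

2026/05/05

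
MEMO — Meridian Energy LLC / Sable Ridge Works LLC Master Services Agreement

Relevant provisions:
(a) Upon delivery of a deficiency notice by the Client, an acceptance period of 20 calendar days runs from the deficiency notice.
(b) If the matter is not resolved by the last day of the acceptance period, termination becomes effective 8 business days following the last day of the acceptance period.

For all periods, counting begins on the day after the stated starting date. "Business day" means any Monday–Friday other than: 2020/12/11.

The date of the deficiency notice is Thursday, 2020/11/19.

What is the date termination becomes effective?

2020/12/22

The last day of the acceptance period: 20 calendar days after 2020/11/19 is 2020/12/09.
The date termination becomes effective: 8 business days after Wednesday, 2020/12/09, skipping weekends and the listed holiday on Dec 11 — Dec 10, Dec 14, Dec 15, Dec 16, Dec 17, Dec 18, Dec 21, Dec 22 — lands on Tuesday, 2020/12/22.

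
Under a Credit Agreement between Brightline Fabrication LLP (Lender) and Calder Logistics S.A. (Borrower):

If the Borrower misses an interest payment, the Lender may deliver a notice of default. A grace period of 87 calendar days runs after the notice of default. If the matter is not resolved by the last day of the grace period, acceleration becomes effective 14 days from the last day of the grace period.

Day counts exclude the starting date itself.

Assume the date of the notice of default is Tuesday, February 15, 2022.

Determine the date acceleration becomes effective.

May 27, 2022

The last day of the grace period: February 15, 2022 + 87 days = May 13, 2022.
The date acceleration becomes effective: 14 calendar days after May 13, 2022 is May 27, 2022.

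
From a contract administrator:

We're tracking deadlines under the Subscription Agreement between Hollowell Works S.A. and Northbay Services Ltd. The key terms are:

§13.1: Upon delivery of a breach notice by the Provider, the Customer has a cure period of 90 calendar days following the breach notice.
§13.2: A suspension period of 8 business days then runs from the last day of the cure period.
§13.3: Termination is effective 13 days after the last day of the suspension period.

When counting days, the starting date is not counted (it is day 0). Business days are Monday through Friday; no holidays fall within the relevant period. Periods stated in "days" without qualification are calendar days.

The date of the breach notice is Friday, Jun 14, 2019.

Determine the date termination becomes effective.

Adding 90 calendar days to Jun 14, 2019 gives Sep 12, 2019, which is the last day of the cure period.
The last day of the suspension period: 8 business days after Thursday, Sep 12, 2019, skipping weekends — Sep 13, Sep 16, Sep 17, Sep 18, Sep 19, Sep 20, Sep 23, Sep 24 — lands on Tuesday, Sep 24, 2019.
The date termination becomes effective: Sep 24, 2019 + 13 days = Oct 7, 2019.

Oct 7, 2019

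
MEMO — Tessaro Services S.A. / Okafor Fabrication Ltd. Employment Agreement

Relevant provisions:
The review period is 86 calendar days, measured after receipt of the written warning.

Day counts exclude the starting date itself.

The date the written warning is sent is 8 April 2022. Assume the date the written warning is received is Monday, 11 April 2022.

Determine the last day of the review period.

The last day of the review period: 86 calendar days after 11 April 2022 is 6 July 2022.

6 July 2022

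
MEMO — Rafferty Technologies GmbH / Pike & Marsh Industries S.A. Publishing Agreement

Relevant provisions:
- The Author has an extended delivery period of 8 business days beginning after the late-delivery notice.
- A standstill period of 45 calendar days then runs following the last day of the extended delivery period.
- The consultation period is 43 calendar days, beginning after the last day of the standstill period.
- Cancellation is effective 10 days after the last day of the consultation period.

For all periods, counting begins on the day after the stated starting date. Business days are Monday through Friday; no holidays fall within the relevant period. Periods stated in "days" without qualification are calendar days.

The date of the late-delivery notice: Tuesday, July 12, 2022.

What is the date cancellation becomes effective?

October 28, 2022

From Tuesday, July 12, 2022, 8 business days (Jul 13, Jul 14, Jul 15, Jul 18, Jul 19, Jul 20, Jul 21, Jul 22, skipping weekends) brings us to Friday, July 22, 2022, which is the last day of the extended delivery period.
The last day of the standstill period: July 22, 2022 + 45 days = September 5, 2022.
The last day of the consultation period: 43 calendar days after September 5, 2022 is October 18, 2022.
The date cancellation becomes effective: October 18, 2022 + 10 days = October 28, 2022.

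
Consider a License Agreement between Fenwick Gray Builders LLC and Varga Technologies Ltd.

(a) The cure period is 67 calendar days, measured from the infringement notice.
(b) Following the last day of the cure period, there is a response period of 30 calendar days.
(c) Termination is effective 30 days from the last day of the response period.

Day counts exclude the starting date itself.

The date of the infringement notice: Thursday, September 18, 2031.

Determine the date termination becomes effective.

January 23, 2032

The last day of the cure period: 67 calendar days after September 18, 2031 is November 24, 2031.
The last day of the response period: November 24, 2031 + 30 days = December 24, 2031.
The date termination becomes effective: 30 calendar days after December 24, 2031 is January 23, 2032.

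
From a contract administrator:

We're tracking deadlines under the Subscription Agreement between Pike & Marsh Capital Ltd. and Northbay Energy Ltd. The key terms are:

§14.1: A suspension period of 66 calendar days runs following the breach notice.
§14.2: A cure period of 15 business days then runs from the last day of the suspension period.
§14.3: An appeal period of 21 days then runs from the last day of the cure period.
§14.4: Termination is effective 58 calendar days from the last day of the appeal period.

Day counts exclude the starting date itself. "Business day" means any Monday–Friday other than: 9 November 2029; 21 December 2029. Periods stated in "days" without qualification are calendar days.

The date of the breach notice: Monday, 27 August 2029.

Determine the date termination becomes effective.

10 February 2030

The last day of the suspension period: 27 August 2029 + 66 days = 1 November 2029.
The last day of the cure period: counting 15 business days from Thursday, 1 November 2029 (Nov 2, Nov 5, Nov 6, Nov 7, …, Nov 21, Nov 22, Nov 23, skipping weekends and the listed holiday on Nov 9) reaches Friday, 23 November 2029.
The last day of the appeal period: 23 November 2029 + 21 days = 14 December 2029.
The date termination becomes effective: 14 December 2029 + 58 days = 10 February 2030.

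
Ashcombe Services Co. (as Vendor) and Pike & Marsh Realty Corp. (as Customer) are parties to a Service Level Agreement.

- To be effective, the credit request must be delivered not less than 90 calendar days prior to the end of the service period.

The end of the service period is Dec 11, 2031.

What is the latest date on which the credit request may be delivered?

Dec 11, 2031 minus 90 days is Sep 12, 2031.

Sep 12, 2031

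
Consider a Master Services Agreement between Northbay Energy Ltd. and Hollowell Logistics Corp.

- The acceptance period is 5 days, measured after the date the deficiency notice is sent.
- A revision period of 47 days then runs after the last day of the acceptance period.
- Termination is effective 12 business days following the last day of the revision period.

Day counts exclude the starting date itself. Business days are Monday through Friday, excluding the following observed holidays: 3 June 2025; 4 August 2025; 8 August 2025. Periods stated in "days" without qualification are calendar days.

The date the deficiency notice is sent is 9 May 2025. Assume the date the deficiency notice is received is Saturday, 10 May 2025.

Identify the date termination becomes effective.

16 July 2025

The last day of the acceptance period: 9 May 2025 + 5 days = 14 May 2025.
The last day of the revision period: 14 May 2025 + 47 days = 30 June 2025.
The date termination becomes effective: counting 12 business days from Monday, 30 June 2025 (Jul 1, Jul 2, Jul 3, Jul 4, …, Jul 14, Jul 15, Jul 16, skipping weekends) reaches Wednesday, 16 July 2025.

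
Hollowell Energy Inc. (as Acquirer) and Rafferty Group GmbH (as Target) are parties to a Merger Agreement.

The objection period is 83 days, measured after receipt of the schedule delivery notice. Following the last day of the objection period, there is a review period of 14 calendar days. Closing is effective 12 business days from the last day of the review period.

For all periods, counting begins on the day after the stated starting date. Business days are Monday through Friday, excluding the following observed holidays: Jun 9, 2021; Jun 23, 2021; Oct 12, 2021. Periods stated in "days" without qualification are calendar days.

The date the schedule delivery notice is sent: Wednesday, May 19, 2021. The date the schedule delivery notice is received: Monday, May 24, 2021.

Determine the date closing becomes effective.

Sep 14, 2021

Adding 83 calendar days to May 24, 2021 gives Aug 15, 2021, which is the last day of the objection period.
Adding 14 calendar days to Aug 15, 2021 gives Aug 29, 2021, which is the last day of the review period.
From Sunday, Aug 29, 2021, 12 business days (Aug 30, Aug 31, Sep 1, Sep 2, …, Sep 10, Sep 13, Sep 14, skipping weekends) brings us to Tuesday, Sep 14, 2021, which is the date closing becomes effective.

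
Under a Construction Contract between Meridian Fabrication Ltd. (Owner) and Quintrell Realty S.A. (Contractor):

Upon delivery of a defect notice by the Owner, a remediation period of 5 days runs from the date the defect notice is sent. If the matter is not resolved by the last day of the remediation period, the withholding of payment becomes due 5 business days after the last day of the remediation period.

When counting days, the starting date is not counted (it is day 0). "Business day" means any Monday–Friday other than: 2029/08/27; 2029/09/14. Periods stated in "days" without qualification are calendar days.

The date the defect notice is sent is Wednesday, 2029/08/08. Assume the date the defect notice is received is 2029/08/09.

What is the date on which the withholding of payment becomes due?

2029/08/20

The last day of the remediation period: 2029/08/08 + 5 days = 2029/08/13.
From Monday, 2029/08/13, 5 business days (Aug 14, Aug 15, Aug 16, Aug 17, Aug 20, skipping weekends) brings us to Monday, 2029/08/20, which is the date on which the withholding of payment becomes due.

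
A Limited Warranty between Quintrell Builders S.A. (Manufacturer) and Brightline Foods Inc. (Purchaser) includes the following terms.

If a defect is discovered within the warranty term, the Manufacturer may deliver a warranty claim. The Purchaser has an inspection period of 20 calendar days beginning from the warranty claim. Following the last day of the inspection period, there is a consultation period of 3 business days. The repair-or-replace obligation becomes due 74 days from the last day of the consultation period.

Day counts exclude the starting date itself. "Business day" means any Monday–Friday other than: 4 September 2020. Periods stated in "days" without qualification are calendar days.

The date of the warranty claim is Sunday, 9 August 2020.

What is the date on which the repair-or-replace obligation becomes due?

15 November 2020

The last day of the inspection period: 20 calendar days after 9 August 2020 is 29 August 2020.
The last day of the consultation period: 3 business days after Saturday, 29 August 2020, skipping weekends — Aug 31, Sep 1, Sep 2 — lands on Wednesday, 2 September 2020.
Adding 74 calendar days to 2 September 2020 gives 15 November 2020, which is the date on which the repair-or-replace obligation becomes due.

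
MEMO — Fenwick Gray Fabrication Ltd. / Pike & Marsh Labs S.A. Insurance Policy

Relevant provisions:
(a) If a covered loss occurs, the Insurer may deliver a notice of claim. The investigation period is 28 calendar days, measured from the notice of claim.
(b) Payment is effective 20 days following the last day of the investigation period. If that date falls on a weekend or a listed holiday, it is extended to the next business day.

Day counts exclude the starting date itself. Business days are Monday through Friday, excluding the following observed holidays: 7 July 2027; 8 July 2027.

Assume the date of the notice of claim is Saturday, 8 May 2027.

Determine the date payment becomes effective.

25 June 2027

The last day of the investigation period: 28 calendar days after 8 May 2027 is 5 June 2027.
The date payment becomes effective: 5 June 2027 + 20 days = 25 June 2027. 25 June 2027 is a Friday and is not a listed holiday, so no roll-forward applies.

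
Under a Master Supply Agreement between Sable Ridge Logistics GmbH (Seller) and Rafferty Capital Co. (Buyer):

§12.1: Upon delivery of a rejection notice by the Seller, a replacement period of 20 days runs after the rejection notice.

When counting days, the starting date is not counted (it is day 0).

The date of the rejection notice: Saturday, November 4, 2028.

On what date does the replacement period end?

November 24, 2028

The last day of the replacement period: November 4, 2028 + 20 days = November 24, 2028.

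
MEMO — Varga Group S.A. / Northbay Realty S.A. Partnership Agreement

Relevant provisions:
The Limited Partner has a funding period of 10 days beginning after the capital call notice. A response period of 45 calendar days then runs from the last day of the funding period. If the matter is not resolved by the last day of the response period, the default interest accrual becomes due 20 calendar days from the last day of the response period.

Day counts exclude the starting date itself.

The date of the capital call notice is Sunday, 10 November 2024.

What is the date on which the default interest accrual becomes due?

The last day of the funding period: 10 calendar days after 10 November 2024 is 20 November 2024.
Adding 45 calendar days to 20 November 2024 gives 4 January 2025, which is the last day of the response period.
The date on which the default interest accrual becomes due: 4 January 2025 + 20 days = 24 January 2025.

24 January 2025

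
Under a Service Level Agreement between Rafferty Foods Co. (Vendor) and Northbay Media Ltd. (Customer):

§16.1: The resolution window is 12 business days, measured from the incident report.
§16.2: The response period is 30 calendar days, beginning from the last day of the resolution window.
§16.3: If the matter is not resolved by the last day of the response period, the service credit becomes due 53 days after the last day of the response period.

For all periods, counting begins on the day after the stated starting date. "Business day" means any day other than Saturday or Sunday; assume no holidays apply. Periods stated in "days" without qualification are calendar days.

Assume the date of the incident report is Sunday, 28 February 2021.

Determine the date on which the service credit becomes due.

The last day of the resolution window: counting 12 business days from Sunday, 28 February 2021 (Mar 1, Mar 2, Mar 3, Mar 4, …, Mar 12, Mar 15, Mar 16, skipping weekends) reaches Tuesday, 16 March 2021.
Adding 30 calendar days to 16 March 2021 gives 15 April 2021, which is the last day of the response period.
The date on which the service credit becomes due: 53 calendar days after 15 April 2021 is 7 June 2021.

7 June 2021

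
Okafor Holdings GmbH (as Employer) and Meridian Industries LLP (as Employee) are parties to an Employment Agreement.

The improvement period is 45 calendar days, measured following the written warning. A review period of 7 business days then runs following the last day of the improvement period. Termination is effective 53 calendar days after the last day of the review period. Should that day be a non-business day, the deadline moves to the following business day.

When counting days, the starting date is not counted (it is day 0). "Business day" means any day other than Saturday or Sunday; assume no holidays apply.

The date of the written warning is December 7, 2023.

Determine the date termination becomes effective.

The last day of the improvement period: 45 calendar days after December 7, 2023 is January 21, 2024.
The last day of the review period: 7 business days after Sunday, January 21, 2024, skipping weekends — Jan 22, Jan 23, Jan 24, Jan 25, Jan 26, Jan 29, Jan 30 — lands on Tuesday, January 30, 2024.
Adding 53 calendar days to January 30, 2024 gives March 23, 2024, which is the date termination becomes effective. That falls on a Saturday, so it rolls to the next business day, Monday, March 25, 2024.

March 25, 2024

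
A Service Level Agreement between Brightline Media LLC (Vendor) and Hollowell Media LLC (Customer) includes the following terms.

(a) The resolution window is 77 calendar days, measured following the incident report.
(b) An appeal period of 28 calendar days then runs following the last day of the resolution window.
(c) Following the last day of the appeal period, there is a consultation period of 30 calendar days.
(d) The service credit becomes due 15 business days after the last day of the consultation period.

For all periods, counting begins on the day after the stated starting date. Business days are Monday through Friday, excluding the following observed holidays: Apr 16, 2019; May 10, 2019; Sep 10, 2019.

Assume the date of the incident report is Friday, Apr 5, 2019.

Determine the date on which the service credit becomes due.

Adding 77 calendar days to Apr 5, 2019 gives Jun 21, 2019, which is the last day of the resolution window.
Adding 28 calendar days to Jun 21, 2019 gives Jul 19, 2019, which is the last day of the appeal period.
Adding 30 calendar days to Jul 19, 2019 gives Aug 18, 2019, which is the last day of the consultation period.
The date on which the service credit becomes due: counting 15 business days from Sunday, Aug 18, 2019 (Aug 19, Aug 20, Aug 21, Aug 22, …, Sep 4, Sep 5, Sep 6, skipping weekends) reaches Friday, Sep 6, 2019.

Sep 6, 2019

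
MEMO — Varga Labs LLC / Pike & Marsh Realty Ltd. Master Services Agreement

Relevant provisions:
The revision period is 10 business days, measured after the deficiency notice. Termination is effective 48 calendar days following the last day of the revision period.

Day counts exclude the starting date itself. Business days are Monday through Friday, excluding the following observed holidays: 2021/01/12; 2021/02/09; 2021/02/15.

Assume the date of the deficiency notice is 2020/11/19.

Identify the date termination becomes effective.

From Thursday, 2020/11/19, 10 business days (Nov 20, Nov 23, Nov 24, Nov 25, Nov 26, Nov 27, Nov 30, Dec 1, Dec 2, Dec 3, skipping weekends) brings us to Thursday, 2020/12/03, which is the last day of the revision period.
The date termination becomes effective: 2020/12/03 + 48 days = 2021/01/20.

2021/01/20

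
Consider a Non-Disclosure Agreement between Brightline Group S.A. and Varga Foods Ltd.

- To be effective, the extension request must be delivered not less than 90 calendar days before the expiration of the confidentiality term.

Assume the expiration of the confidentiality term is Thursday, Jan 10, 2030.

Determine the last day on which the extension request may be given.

Counting back 90 calendar days from Jan 10, 2030 gives Oct 12, 2029.

Oct 12, 2029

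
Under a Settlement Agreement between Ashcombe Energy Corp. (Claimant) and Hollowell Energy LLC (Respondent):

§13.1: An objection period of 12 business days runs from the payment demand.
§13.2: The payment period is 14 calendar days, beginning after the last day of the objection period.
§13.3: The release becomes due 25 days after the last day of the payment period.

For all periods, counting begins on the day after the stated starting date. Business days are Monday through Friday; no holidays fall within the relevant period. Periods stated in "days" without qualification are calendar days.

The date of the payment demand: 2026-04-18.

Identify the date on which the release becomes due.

2026-06-13

From Saturday, 2026-04-18, 12 business days (Apr 20, Apr 21, Apr 22, Apr 23, …, May 1, May 4, May 5, skipping weekends) brings us to Tuesday, 2026-05-05, which is the last day of the objection period.
The last day of the payment period: 14 calendar days after 2026-05-05 is 2026-05-19.
Adding 25 calendar days to 2026-05-19 gives 2026-06-13, which is the date on which the release becomes due.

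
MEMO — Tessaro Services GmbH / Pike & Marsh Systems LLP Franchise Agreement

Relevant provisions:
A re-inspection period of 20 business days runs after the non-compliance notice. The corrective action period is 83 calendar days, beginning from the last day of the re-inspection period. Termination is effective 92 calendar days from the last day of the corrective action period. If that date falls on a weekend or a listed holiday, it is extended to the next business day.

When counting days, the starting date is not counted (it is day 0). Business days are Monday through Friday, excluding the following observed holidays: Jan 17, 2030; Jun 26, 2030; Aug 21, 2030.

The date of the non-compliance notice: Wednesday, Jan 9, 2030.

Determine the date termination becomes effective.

The last day of the re-inspection period: 20 business days after Wednesday, Jan 9, 2030, skipping weekends and the listed holiday on Jan 17 — Jan 10, Jan 11, Jan 14, Jan 15, …, Feb 5, Feb 6, Feb 7 — lands on Thursday, Feb 7, 2030.
Adding 83 calendar days to Feb 7, 2030 gives May 1, 2030, which is the last day of the corrective action period.
The date termination becomes effective: 92 calendar days after May 1, 2030 is Aug 1, 2030. Aug 1, 2030 is a Thursday and is not a listed holiday, so no roll-forward applies.

Aug 1, 2030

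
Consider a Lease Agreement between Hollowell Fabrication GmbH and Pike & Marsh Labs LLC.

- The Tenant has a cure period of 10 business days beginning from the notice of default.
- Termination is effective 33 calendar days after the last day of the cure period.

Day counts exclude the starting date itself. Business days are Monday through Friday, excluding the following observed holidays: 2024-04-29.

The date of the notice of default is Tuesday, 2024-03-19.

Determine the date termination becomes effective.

2024-05-05

The last day of the cure period: counting 10 business days from Tuesday, 2024-03-19 (Mar 20, Mar 21, Mar 22, Mar 25, Mar 26, Mar 27, Mar 28, Mar 29, Apr 1, Apr 2, skipping weekends) reaches Tuesday, 2024-04-02.
The date termination becomes effective: 33 calendar days after 2024-04-02 is 2024-05-05.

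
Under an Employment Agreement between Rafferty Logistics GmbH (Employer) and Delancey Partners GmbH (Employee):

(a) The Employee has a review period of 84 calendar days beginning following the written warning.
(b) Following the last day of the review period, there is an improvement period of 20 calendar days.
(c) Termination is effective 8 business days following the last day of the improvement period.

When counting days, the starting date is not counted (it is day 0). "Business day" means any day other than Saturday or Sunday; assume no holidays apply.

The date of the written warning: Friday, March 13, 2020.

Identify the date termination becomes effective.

July 7, 2020

Adding 84 calendar days to March 13, 2020 gives June 5, 2020, which is the last day of the review period.
The last day of the improvement period: 20 calendar days after June 5, 2020 is June 25, 2020.
The date termination becomes effective: 8 business days after Thursday, June 25, 2020, skipping weekends — Jun 26, Jun 29, Jun 30, Jul 1, Jul 2, Jul 3, Jul 6, Jul 7 — lands on Tuesday, July 7, 2020.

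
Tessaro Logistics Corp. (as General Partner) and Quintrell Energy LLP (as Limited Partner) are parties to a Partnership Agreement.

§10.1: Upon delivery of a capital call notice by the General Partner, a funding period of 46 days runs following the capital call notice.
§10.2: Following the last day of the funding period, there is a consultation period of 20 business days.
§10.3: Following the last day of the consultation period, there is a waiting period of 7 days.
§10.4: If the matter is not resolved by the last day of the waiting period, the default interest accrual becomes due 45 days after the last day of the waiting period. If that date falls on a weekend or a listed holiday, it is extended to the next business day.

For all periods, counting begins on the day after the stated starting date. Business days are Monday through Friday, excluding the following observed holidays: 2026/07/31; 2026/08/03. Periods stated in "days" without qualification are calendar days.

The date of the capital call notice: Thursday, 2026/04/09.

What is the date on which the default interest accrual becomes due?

The last day of the funding period: 46 calendar days after 2026/04/09 is 2026/05/25.
The last day of the consultation period: 20 business days after Monday, 2026/05/25, skipping weekends — May 26, May 27, May 28, May 29, …, Jun 18, Jun 19, Jun 22 — lands on Monday, 2026/06/22.
Adding 7 calendar days to 2026/06/22 gives 2026/06/29, which is the last day of the waiting period.
The date on which the default interest accrual becomes due: 45 calendar days after 2026/06/29 is 2026/08/13. 2026/08/13 is a Thursday and is not a listed holiday, so no roll-forward applies.

2026/08/13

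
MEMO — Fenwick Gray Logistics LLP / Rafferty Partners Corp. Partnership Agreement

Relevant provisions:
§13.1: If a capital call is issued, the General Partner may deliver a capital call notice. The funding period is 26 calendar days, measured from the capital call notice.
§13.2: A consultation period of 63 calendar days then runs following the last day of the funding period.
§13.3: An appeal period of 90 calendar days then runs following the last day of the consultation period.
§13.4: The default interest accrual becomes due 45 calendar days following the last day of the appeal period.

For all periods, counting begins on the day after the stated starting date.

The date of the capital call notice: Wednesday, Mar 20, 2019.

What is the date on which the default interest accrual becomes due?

Oct 30, 2019

The last day of the funding period: Mar 20, 2019 + 26 days = Apr 15, 2019.
Adding 63 calendar days to Apr 15, 2019 gives Jun 17, 2019, which is the last day of the consultation period.
The last day of the appeal period: Jun 17, 2019 + 90 days = Sep 15, 2019.
The date on which the default interest accrual becomes due: 45 calendar days after Sep 15, 2019 is Oct 30, 2019.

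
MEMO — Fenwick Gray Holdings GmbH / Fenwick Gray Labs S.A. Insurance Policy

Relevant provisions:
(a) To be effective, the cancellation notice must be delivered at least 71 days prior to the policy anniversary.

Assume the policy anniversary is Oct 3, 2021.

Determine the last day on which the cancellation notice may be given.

Jul 24, 2021

Oct 3, 2021 minus 71 days is Jul 24, 2021.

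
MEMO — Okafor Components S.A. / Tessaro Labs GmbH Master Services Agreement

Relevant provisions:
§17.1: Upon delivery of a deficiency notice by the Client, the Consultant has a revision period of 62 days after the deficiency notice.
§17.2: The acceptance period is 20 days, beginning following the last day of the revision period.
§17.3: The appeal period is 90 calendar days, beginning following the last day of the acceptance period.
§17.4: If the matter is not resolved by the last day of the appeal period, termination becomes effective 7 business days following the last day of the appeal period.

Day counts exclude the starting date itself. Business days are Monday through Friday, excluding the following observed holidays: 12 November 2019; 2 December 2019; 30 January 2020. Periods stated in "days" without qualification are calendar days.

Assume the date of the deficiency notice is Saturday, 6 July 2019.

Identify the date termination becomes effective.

Adding 62 calendar days to 6 July 2019 gives 6 September 2019, which is the last day of the revision period.
Adding 20 calendar days to 6 September 2019 gives 26 September 2019, which is the last day of the acceptance period.
The last day of the appeal period: 90 calendar days after 26 September 2019 is 25 December 2019.
From Wednesday, 25 December 2019, 7 business days (Dec 26, Dec 27, Dec 30, Dec 31, Jan 1, Jan 2, Jan 3, skipping weekends) brings us to Friday, 3 January 2020, which is the date termination becomes effective.

3 January 2020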